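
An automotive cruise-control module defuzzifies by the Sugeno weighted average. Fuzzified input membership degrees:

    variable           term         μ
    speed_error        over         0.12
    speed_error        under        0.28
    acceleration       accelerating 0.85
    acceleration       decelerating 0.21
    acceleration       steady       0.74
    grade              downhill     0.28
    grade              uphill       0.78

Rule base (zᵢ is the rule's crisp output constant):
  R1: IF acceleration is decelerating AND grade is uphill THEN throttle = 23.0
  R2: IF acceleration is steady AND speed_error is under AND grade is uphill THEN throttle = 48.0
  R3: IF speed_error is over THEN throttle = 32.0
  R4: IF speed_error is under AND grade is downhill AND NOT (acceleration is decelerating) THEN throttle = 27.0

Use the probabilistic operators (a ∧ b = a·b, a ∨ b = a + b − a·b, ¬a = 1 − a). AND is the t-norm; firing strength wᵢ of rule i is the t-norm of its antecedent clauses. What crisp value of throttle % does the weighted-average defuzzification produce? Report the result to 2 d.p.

33.58

R1 (z=23.0): decelerating=0.21, uphill=0.78; AND[a·b] → w = 0.1638
R2 (z=48.0): steady=0.74, under=0.28, uphill=0.78; AND[a·b] → w = 0.1616
R3 (z=32.0): over=0.12 → w = 0.1200
R4 (z=27.0): under=0.28, downhill=0.28, ¬decelerating=1−0.21=0.79; AND[a·b] → w = 0.0619
Weighted average = (0.1638·23.0 + 0.1616·48.0 + 0.1200·32.0 + 0.0619·27.0) / (0.1638 + 0.1616 + 0.1200 + 0.0619)
  = 17.0372 / 0.5074 = 33.58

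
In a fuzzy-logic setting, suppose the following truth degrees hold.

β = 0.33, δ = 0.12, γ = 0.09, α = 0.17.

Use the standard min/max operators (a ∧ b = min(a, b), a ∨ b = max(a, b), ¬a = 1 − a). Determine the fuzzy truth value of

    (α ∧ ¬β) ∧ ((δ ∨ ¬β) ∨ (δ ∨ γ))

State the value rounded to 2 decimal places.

0.17

¬β = 1 − 0.33 = 0.67
α ∧ ¬β = min(a, b) on (0.17, 0.67) = 0.17
¬β = 1 − 0.33 = 0.67
δ ∨ ¬β = max(a, b) on (0.12, 0.67) = 0.67
δ ∨ γ = max(a, b) on (0.12, 0.09) = 0.12
(δ ∨ ¬β) ∨ (δ ∨ γ) = max(a, b) on (0.67, 0.12) = 0.67
(α ∧ ¬β) ∧ ((δ ∨ ¬β) ∨ (δ ∨ γ)) = min(a, b) on (0.17, 0.67) = 0.17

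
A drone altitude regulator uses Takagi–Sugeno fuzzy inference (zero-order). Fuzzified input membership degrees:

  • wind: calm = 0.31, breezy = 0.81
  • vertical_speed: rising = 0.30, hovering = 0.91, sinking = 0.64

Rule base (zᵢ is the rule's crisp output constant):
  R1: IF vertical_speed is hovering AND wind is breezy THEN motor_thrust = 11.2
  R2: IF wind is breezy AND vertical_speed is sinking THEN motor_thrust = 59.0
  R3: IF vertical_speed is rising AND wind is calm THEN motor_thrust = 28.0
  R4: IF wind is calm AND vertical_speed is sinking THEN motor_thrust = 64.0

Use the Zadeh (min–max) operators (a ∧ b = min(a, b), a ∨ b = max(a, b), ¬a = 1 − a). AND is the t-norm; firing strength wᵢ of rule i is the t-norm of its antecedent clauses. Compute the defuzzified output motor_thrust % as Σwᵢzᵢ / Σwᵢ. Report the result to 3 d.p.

36.443

R1 (z=11.2): hovering=0.91, breezy=0.81; AND[min(a, b)] → w = 0.81
R2 (z=59.0): breezy=0.81, sinking=0.64; AND[min(a, b)] → w = 0.64
R3 (z=28.0): rising=0.30, calm=0.31; AND[min(a, b)] → w = 0.30
R4 (z=64.0): calm=0.31, sinking=0.64; AND[min(a, b)] → w = 0.31
Weighted average = (0.81·11.2 + 0.64·59.0 + 0.30·28.0 + 0.31·64.0) / (0.81 + 0.64 + 0.30 + 0.31)
  = 75.0720 / 2.0600 = 36.443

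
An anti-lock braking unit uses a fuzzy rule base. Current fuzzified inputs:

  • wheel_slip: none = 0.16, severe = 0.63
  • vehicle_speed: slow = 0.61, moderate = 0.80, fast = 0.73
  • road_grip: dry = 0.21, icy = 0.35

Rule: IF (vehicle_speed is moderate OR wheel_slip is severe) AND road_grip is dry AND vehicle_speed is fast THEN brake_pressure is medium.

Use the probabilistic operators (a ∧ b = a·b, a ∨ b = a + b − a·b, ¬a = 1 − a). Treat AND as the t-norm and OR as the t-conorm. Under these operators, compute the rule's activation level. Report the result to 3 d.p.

firing strength: (moderate=0.80 OR severe=0.63) = 0.9260; AND[a·b] with dry=0.21, fast=0.73 → w = 0.1420

0.142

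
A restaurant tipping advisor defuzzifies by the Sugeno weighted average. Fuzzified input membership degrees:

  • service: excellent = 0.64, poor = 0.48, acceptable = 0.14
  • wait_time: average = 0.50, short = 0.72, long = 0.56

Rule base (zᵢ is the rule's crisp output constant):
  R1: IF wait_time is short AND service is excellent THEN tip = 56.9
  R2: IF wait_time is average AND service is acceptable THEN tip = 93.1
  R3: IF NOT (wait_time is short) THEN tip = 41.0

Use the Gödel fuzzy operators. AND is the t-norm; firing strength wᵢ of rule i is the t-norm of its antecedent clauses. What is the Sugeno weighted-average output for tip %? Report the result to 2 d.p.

R1 (z=56.9): short=0.72, excellent=0.64; AND[min(a, b)] → w = 0.64
R2 (z=93.1): average=0.50, acceptable=0.14; AND[min(a, b)] → w = 0.14
R3 (z=41.0): ¬short=1−0.72=0.28 → w = 0.28
Weighted average = (0.64·56.9 + 0.14·93.1 + 0.28·41.0) / (0.64 + 0.14 + 0.28)
  = 60.9300 / 1.0600 = 57.48

57.48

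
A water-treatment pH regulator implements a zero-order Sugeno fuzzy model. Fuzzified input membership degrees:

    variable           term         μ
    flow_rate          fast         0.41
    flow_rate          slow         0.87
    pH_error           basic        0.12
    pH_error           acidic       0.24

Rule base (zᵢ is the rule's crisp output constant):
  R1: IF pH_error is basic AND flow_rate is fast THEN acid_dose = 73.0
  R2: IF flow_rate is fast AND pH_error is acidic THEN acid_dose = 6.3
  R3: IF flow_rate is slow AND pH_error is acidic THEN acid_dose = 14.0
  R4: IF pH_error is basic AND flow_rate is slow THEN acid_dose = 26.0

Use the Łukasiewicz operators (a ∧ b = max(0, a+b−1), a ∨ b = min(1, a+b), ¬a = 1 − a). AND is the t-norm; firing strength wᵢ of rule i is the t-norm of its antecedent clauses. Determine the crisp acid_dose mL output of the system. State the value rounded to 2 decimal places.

R1 (z=73.0): basic=0.12, fast=0.41; AND[max(0, a+b−1)] → w = 0.00
R2 (z=6.3): fast=0.41, acidic=0.24; AND[max(0, a+b−1)] → w = 0.00
R3 (z=14.0): slow=0.87, acidic=0.24; AND[max(0, a+b−1)] → w = 0.11
R4 (z=26.0): basic=0.12, slow=0.87; AND[max(0, a+b−1)] → w = 0.00
Weighted average = (0.00·73.0 + 0.00·6.3 + 0.11·14.0 + 0.00·26.0) / (0.00 + 0.00 + 0.11 + 0.00)
  = 1.5400 / 0.1100 = 14.00

14.00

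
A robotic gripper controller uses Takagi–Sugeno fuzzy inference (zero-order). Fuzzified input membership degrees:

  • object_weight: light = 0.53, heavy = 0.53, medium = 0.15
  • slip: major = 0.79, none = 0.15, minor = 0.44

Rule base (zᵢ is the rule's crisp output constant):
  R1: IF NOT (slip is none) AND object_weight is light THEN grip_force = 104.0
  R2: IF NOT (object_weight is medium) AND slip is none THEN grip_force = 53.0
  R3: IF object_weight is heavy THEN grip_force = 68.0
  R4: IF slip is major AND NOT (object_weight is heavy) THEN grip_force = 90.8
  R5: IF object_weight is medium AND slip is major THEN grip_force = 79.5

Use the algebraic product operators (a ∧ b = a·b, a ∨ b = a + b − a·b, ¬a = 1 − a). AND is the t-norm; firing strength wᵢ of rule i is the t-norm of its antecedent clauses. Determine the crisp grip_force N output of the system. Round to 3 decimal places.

R1 (z=104.0): ¬none=1−0.15=0.85, light=0.53; AND[a·b] → w = 0.4505
R2 (z=53.0): ¬medium=1−0.15=0.85, none=0.15; AND[a·b] → w = 0.1275
R3 (z=68.0): heavy=0.53 → w = 0.5300
R4 (z=90.8): major=0.79, ¬heavy=1−0.53=0.47; AND[a·b] → w = 0.3713
R5 (z=79.5): medium=0.15, major=0.79; AND[a·b] → w = 0.1185
Weighted average = (0.4505·104.0 + 0.1275·53.0 + 0.5300·68.0 + 0.3713·90.8 + 0.1185·79.5) / (0.4505 + 0.1275 + 0.5300 + 0.3713 + 0.1185)
  = 132.7843 / 1.5978 = 83.104

83.104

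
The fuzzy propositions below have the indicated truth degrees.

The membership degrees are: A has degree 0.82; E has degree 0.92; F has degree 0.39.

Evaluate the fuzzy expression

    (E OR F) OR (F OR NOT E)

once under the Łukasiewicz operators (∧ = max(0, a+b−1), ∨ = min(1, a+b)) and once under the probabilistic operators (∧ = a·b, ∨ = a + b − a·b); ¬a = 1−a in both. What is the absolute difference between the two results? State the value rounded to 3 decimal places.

Under Łukasiewicz:
  E OR F = min(1, a+b) on (0.92, 0.39) = 1.00
  NOT E = 1 − 0.92 = 0.08
  F OR NOT E = min(1, a+b) on (0.39, 0.08) = 0.47
  (E OR F) OR (F OR NOT E) = min(1, a+b) on (1.00, 0.47) = 1.00
  → value = 1.0000
Under probabilistic:
  E OR F = a + b − a·b on (0.9200, 0.3900) = 0.9512
  NOT E = 1 − 0.9200 = 0.0800
  F OR NOT E = a + b − a·b on (0.3900, 0.0800) = 0.4388
  (E OR F) OR (F OR NOT E) = a + b − a·b on (0.9512, 0.4388) = 0.9726
  → value = 0.9726
|1.0000 − 0.9726| = 0.027

0.027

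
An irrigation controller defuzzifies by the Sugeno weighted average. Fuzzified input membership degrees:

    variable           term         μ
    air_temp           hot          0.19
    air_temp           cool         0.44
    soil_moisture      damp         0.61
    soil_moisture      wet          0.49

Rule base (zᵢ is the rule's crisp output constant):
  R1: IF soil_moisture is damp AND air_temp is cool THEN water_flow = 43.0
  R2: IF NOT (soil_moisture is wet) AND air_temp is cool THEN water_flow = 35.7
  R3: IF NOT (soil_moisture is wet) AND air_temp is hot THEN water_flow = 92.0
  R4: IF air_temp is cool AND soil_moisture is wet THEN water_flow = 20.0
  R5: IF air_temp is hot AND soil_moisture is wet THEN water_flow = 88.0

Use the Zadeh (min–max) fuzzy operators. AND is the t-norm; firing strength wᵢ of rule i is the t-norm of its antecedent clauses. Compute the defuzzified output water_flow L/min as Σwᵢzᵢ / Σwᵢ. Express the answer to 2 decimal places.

R1 (z=43.0): damp=0.61, cool=0.44; AND[min(a, b)] → w = 0.44
R2 (z=35.7): ¬wet=1−0.49=0.51, cool=0.44; AND[min(a, b)] → w = 0.44
R3 (z=92.0): ¬wet=1−0.49=0.51, hot=0.19; AND[min(a, b)] → w = 0.19
R4 (z=20.0): cool=0.44, wet=0.49; AND[min(a, b)] → w = 0.44
R5 (z=88.0): hot=0.19, wet=0.49; AND[min(a, b)] → w = 0.19
Weighted average = (0.44·43.0 + 0.44·35.7 + 0.19·92.0 + 0.44·20.0 + 0.19·88.0) / (0.44 + 0.44 + 0.19 + 0.44 + 0.19)
  = 77.6280 / 1.7000 = 45.66

45.66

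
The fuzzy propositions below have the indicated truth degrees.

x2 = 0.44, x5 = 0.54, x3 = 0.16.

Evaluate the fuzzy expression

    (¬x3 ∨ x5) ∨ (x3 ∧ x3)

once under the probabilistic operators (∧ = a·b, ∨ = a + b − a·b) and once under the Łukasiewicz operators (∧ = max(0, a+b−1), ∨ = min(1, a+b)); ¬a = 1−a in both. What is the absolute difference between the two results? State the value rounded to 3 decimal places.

0.072

Under probabilistic:
  ¬x3 = 1 − 0.1600 = 0.8400
  ¬x3 ∨ x5 = a + b − a·b on (0.8400, 0.5400) = 0.9264
  x3 ∧ x3 = a·b on (0.1600, 0.1600) = 0.0256
  (¬x3 ∨ x5) ∨ (x3 ∧ x3) = a + b − a·b on (0.9264, 0.0256) = 0.9283
  → value = 0.9283
Under Łukasiewicz:
  ¬x3 = 1 − 0.16 = 0.84
  ¬x3 ∨ x5 = min(1, a+b) on (0.84, 0.54) = 1.00
  x3 ∧ x3 = max(0, a+b−1) on (0.16, 0.16) = 0.00
  (¬x3 ∨ x5) ∨ (x3 ∧ x3) = min(1, a+b) on (1.00, 0.00) = 1.00
  → value = 1.0000
|0.9283 − 1.0000| = 0.072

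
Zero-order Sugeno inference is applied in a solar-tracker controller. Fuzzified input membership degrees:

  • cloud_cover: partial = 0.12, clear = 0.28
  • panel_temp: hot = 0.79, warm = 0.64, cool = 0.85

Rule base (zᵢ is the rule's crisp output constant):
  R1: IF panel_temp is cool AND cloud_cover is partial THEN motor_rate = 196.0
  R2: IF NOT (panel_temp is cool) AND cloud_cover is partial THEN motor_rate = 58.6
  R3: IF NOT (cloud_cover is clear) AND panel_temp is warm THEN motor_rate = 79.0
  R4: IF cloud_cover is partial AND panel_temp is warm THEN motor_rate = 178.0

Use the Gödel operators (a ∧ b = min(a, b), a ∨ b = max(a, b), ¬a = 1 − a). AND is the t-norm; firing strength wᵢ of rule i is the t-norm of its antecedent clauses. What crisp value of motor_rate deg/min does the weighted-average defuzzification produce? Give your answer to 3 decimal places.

102.472

R1 (z=196.0): cool=0.85, partial=0.12; AND[min(a, b)] → w = 0.12
R2 (z=58.6): ¬cool=1−0.85=0.15, partial=0.12; AND[min(a, b)] → w = 0.12
R3 (z=79.0): ¬clear=1−0.28=0.72, warm=0.64; AND[min(a, b)] → w = 0.64
R4 (z=178.0): partial=0.12, warm=0.64; AND[min(a, b)] → w = 0.12
Weighted average = (0.12·196.0 + 0.12·58.6 + 0.64·79.0 + 0.12·178.0) / (0.12 + 0.12 + 0.64 + 0.12)
  = 102.4720 / 1.0000 = 102.472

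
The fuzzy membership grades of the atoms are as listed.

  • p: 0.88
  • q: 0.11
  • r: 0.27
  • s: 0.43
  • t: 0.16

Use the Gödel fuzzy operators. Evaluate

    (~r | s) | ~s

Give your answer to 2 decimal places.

0.73

~r = 1 − 0.27 = 0.73
~r | s = max(a, b) on (0.73, 0.43) = 0.73
~s = 1 − 0.43 = 0.57
(~r | s) | ~s = max(a, b) on (0.73, 0.57) = 0.73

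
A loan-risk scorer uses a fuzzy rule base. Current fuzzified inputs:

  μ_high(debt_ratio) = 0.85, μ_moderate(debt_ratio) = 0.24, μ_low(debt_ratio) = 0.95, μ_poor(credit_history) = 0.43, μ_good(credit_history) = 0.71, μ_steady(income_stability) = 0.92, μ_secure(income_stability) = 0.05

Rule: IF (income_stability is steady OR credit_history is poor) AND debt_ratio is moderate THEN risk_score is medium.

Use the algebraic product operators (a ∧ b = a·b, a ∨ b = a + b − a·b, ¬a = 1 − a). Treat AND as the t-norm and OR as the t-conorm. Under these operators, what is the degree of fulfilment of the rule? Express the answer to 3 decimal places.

0.229

firing strength: (steady=0.92 OR poor=0.43) = 0.9544; AND[a·b] with moderate=0.24 → w = 0.2291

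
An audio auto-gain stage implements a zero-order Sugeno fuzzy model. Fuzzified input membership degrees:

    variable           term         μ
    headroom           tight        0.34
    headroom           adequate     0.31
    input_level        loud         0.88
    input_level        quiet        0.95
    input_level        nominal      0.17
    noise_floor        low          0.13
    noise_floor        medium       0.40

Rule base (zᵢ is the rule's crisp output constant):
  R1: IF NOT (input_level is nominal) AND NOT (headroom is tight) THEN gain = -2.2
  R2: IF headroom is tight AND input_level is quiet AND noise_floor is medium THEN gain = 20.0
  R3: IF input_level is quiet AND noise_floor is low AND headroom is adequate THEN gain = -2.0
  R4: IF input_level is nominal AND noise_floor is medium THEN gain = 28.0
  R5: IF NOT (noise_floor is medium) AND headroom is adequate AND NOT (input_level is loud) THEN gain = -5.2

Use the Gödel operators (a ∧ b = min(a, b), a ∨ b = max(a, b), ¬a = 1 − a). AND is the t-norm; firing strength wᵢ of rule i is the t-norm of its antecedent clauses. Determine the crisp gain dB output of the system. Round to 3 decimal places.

R1 (z=-2.2): ¬nominal=1−0.17=0.83, ¬tight=1−0.34=0.66; AND[min(a, b)] → w = 0.66
R2 (z=20.0): tight=0.34, quiet=0.95, medium=0.40; AND[min(a, b)] → w = 0.34
R3 (z=-2.0): quiet=0.95, low=0.13, adequate=0.31; AND[min(a, b)] → w = 0.13
R4 (z=28.0): nominal=0.17, medium=0.40; AND[min(a, b)] → w = 0.17
R5 (z=-5.2): ¬medium=1−0.40=0.60, adequate=0.31, ¬loud=1−0.88=0.12; AND[min(a, b)] → w = 0.12
Weighted average = (0.66·-2.2 + 0.34·20.0 + 0.13·-2.0 + 0.17·28.0 + 0.12·-5.2) / (0.66 + 0.34 + 0.13 + 0.17 + 0.12)
  = 9.2240 / 1.4200 = 6.496

6.496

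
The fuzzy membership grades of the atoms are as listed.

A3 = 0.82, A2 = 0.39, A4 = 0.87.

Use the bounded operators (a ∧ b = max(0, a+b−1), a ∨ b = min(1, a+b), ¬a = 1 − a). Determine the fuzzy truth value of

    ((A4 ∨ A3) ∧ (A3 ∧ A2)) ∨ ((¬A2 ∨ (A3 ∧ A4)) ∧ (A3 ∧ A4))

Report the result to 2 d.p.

A4 ∨ A3 = min(1, a+b) on (0.87, 0.82) = 1.00
A3 ∧ A2 = max(0, a+b−1) on (0.82, 0.39) = 0.21
(A4 ∨ A3) ∧ (A3 ∧ A2) = max(0, a+b−1) on (1.00, 0.21) = 0.21
¬A2 = 1 − 0.39 = 0.61
A3 ∧ A4 = max(0, a+b−1) on (0.82, 0.87) = 0.69
¬A2 ∨ (A3 ∧ A4) = min(1, a+b) on (0.61, 0.69) = 1.00
A3 ∧ A4 = max(0, a+b−1) on (0.82, 0.87) = 0.69
(¬A2 ∨ (A3 ∧ A4)) ∧ (A3 ∧ A4) = max(0, a+b−1) on (1.00, 0.69) = 0.69
((A4 ∨ A3) ∧ (A3 ∧ A2)) ∨ ((¬A2 ∨ (A3 ∧ A4)) ∧ (A3 ∧ A4)) = min(1, a+b) on (0.21, 0.69) = 0.90

0.90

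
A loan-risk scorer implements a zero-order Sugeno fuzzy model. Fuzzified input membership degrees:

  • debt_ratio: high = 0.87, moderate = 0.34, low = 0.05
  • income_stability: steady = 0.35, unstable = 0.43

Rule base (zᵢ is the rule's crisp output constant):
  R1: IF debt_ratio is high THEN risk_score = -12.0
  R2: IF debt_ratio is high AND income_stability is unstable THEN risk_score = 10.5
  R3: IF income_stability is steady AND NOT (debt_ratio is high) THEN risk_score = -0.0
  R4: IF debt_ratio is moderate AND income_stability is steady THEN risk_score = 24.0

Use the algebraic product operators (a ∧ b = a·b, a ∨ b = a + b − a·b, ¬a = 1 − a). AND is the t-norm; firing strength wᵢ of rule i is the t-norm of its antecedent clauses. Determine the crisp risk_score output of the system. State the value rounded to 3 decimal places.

-2.595

R1 (z=-12.0): high=0.87 → w = 0.8700
R2 (z=10.5): high=0.87, unstable=0.43; AND[a·b] → w = 0.3741
R3 (z=-0.0): steady=0.35, ¬high=1−0.87=0.13; AND[a·b] → w = 0.0455
R4 (z=24.0): moderate=0.34, steady=0.35; AND[a·b] → w = 0.1190
Weighted average = (0.8700·-12.0 + 0.3741·10.5 + 0.0455·-0.0 + 0.1190·24.0) / (0.8700 + 0.3741 + 0.0455 + 0.1190)
  = -3.6559 / 1.4086 = -2.595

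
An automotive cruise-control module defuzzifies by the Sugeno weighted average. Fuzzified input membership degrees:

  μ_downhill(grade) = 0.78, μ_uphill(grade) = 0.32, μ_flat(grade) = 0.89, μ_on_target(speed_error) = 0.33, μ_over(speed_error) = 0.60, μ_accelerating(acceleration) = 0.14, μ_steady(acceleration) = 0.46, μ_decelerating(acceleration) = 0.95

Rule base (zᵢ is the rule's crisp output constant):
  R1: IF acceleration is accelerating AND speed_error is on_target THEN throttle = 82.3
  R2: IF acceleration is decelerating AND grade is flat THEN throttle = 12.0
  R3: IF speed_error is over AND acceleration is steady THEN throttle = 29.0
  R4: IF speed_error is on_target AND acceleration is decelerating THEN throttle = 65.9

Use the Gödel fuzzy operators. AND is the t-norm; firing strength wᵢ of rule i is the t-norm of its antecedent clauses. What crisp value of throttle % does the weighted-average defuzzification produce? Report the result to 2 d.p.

R1 (z=82.3): accelerating=0.14, on_target=0.33; AND[min(a, b)] → w = 0.14
R2 (z=12.0): decelerating=0.95, flat=0.89; AND[min(a, b)] → w = 0.89
R3 (z=29.0): over=0.60, steady=0.46; AND[min(a, b)] → w = 0.46
R4 (z=65.9): on_target=0.33, decelerating=0.95; AND[min(a, b)] → w = 0.33
Weighted average = (0.14·82.3 + 0.89·12.0 + 0.46·29.0 + 0.33·65.9) / (0.14 + 0.89 + 0.46 + 0.33)
  = 57.2890 / 1.8200 = 31.48

31.48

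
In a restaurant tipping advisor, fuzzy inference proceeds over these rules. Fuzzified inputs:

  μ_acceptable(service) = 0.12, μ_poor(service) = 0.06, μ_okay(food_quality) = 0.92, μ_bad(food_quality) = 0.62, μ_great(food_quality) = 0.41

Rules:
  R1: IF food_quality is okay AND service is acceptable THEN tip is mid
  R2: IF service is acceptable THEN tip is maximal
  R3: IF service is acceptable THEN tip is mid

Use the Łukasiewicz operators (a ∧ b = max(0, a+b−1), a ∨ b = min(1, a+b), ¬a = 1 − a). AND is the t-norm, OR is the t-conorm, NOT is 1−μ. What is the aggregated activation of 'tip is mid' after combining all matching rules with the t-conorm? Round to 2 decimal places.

0.16

R1: okay=0.92, acceptable=0.12; AND[max(0, a+b−1)] → w = 0.04
R2: acceptable=0.12 → w = 0.12
R3: acceptable=0.12 → w = 0.12
Rules with consequent 'mid': {R1, R3} → strengths 0.04, 0.12
Aggregate via t-conorm [min(1, a+b)]: 0.16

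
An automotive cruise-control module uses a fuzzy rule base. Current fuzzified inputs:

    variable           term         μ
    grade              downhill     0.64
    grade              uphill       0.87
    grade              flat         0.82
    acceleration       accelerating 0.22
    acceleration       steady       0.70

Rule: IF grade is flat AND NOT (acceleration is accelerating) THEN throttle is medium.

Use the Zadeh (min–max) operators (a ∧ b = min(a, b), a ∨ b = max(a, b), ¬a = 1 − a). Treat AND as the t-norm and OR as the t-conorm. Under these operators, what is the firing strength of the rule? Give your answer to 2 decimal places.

0.78

firing strength: flat=0.82, ¬accelerating=1−0.22=0.78; AND[min(a, b)] → w = 0.78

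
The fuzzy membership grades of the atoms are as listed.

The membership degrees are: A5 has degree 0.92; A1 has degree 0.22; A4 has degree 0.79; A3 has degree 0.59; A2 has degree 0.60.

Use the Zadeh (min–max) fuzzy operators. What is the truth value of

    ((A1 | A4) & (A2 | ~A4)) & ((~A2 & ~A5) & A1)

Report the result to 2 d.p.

A1 | A4 = max(a, b) on (0.22, 0.79) = 0.79
~A4 = 1 − 0.79 = 0.21
A2 | ~A4 = max(a, b) on (0.60, 0.21) = 0.60
(A1 | A4) & (A2 | ~A4) = min(a, b) on (0.79, 0.60) = 0.60
~A2 = 1 − 0.60 = 0.40
~A5 = 1 − 0.92 = 0.08
~A2 & ~A5 = min(a, b) on (0.40, 0.08) = 0.08
(~A2 & ~A5) & A1 = min(a, b) on (0.08, 0.22) = 0.08
((A1 | A4) & (A2 | ~A4)) & ((~A2 & ~A5) & A1) = min(a, b) on (0.60, 0.08) = 0.08

0.08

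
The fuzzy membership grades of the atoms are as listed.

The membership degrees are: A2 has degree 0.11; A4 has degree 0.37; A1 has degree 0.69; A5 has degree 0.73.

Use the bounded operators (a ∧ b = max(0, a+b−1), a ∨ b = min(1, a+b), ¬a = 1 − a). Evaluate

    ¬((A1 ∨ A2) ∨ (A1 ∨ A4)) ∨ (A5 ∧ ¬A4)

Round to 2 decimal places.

0.36

A1 ∨ A2 = min(1, a+b) on (0.69, 0.11) = 0.80
A1 ∨ A4 = min(1, a+b) on (0.69, 0.37) = 1.00
(A1 ∨ A2) ∨ (A1 ∨ A4) = min(1, a+b) on (0.80, 1.00) = 1.00
¬((A1 ∨ A2) ∨ (A1 ∨ A4)) = 1 − 1.00 = 0.00
¬A4 = 1 − 0.37 = 0.63
A5 ∧ ¬A4 = max(0, a+b−1) on (0.73, 0.63) = 0.36
¬((A1 ∨ A2) ∨ (A1 ∨ A4)) ∨ (A5 ∧ ¬A4) = min(1, a+b) on (0.00, 0.36) = 0.36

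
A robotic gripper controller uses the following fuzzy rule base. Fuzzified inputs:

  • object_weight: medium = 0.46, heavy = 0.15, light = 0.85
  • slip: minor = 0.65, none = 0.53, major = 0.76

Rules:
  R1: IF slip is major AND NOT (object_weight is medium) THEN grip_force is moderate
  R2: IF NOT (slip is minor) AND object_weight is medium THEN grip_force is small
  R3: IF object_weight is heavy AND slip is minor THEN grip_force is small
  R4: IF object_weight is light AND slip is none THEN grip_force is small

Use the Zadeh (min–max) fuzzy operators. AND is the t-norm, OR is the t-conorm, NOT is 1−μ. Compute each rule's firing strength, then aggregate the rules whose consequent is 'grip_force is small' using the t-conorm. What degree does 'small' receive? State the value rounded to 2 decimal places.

R1: major=0.76, ¬medium=1−0.46=0.54; AND[min(a, b)] → w = 0.54
R2: ¬minor=1−0.65=0.35, medium=0.46; AND[min(a, b)] → w = 0.35
R3: heavy=0.15, minor=0.65; AND[min(a, b)] → w = 0.15
R4: light=0.85, none=0.53; AND[min(a, b)] → w = 0.53
Rules with consequent 'small': {R2, R3, R4} → strengths 0.35, 0.15, 0.53
Aggregate via t-conorm [max(a, b)]: 0.53

0.53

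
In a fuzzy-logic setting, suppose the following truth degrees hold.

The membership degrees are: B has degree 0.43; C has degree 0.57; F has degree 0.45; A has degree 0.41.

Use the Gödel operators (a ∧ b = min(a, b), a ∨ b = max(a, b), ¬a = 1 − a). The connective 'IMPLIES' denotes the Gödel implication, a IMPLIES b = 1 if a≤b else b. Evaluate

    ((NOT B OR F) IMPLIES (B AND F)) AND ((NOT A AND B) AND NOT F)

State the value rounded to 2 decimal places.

0.43

NOT B = 1 − 0.43 = 0.57
NOT B OR F = max(a, b) on (0.57, 0.45) = 0.57
B AND F = min(a, b) on (0.43, 0.45) = 0.43
(NOT B OR F) IMPLIES (B AND F)  [Gödel: 1 if a≤b else b] with a=0.57, b=0.43 → 0.43
NOT A = 1 − 0.41 = 0.59
NOT A AND B = min(a, b) on (0.59, 0.43) = 0.43
NOT F = 1 − 0.45 = 0.55
(NOT A AND B) AND NOT F = min(a, b) on (0.43, 0.55) = 0.43
((NOT B OR F) IMPLIES (B AND F)) AND ((NOT A AND B) AND NOT F) = min(a, b) on (0.43, 0.43) = 0.43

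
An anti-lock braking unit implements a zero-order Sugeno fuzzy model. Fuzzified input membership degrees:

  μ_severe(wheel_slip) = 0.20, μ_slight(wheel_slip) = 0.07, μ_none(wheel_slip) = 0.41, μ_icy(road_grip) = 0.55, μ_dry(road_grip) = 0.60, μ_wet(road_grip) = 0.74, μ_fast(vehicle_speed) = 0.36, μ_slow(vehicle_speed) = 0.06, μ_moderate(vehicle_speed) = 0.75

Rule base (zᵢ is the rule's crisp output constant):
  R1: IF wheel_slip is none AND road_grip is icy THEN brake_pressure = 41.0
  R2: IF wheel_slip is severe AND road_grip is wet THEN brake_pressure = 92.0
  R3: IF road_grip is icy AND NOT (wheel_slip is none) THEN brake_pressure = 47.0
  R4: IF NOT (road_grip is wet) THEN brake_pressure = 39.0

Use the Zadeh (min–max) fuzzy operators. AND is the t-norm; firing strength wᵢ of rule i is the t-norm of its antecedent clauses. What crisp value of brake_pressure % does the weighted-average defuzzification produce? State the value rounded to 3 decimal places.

R1 (z=41.0): none=0.41, icy=0.55; AND[min(a, b)] → w = 0.41
R2 (z=92.0): severe=0.20, wet=0.74; AND[min(a, b)] → w = 0.20
R3 (z=47.0): icy=0.55, ¬none=1−0.41=0.59; AND[min(a, b)] → w = 0.55
R4 (z=39.0): ¬wet=1−0.74=0.26 → w = 0.26
Weighted average = (0.41·41.0 + 0.20·92.0 + 0.55·47.0 + 0.26·39.0) / (0.41 + 0.20 + 0.55 + 0.26)
  = 71.2000 / 1.4200 = 50.141

50.141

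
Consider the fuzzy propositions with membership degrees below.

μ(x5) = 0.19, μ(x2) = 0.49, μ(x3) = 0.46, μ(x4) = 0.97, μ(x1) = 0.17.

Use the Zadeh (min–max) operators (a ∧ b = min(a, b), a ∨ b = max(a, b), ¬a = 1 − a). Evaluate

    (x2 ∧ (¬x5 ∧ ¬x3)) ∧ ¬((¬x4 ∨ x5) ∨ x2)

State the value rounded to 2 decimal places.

¬x5 = 1 − 0.19 = 0.81
¬x3 = 1 − 0.46 = 0.54
¬x5 ∧ ¬x3 = min(a, b) on (0.81, 0.54) = 0.54
x2 ∧ (¬x5 ∧ ¬x3) = min(a, b) on (0.49, 0.54) = 0.49
¬x4 = 1 − 0.97 = 0.03
¬x4 ∨ x5 = max(a, b) on (0.03, 0.19) = 0.19
(¬x4 ∨ x5) ∨ x2 = max(a, b) on (0.19, 0.49) = 0.49
¬((¬x4 ∨ x5) ∨ x2) = 1 − 0.49 = 0.51
(x2 ∧ (¬x5 ∧ ¬x3)) ∧ ¬((¬x4 ∨ x5) ∨ x2) = min(a, b) on (0.49, 0.51) = 0.49

0.49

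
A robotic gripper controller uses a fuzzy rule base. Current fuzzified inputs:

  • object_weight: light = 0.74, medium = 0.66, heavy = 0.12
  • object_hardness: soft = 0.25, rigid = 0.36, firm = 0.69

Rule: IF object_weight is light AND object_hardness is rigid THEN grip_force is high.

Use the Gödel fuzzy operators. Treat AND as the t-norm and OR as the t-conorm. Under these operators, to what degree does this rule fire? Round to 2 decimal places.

firing strength: light=0.74, rigid=0.36; AND[min(a, b)] → w = 0.36

0.36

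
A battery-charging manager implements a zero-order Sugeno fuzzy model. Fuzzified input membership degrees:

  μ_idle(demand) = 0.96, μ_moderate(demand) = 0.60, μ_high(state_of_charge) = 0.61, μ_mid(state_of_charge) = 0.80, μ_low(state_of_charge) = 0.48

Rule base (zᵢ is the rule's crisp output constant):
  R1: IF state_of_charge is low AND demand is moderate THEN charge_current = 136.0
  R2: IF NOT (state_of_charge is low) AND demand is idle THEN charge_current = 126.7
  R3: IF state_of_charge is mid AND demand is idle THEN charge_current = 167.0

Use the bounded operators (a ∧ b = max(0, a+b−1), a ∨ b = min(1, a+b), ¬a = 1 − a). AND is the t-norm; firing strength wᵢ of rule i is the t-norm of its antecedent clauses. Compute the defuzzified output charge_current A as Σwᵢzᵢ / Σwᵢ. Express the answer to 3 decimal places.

R1 (z=136.0): low=0.48, moderate=0.60; AND[max(0, a+b−1)] → w = 0.08
R2 (z=126.7): ¬low=1−0.48=0.52, idle=0.96; AND[max(0, a+b−1)] → w = 0.48
R3 (z=167.0): mid=0.80, idle=0.96; AND[max(0, a+b−1)] → w = 0.76
Weighted average = (0.08·136.0 + 0.48·126.7 + 0.76·167.0) / (0.08 + 0.48 + 0.76)
  = 198.6160 / 1.3200 = 150.467

150.467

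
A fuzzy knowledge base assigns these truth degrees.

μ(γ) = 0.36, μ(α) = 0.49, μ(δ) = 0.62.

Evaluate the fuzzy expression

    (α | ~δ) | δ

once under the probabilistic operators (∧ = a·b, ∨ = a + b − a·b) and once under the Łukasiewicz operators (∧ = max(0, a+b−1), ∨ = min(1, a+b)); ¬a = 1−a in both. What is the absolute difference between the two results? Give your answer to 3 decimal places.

0.120

Under probabilistic:
  ~δ = 1 − 0.6200 = 0.3800
  α | ~δ = a + b − a·b on (0.4900, 0.3800) = 0.6838
  (α | ~δ) | δ = a + b − a·b on (0.6838, 0.6200) = 0.8798
  → value = 0.8798
Under Łukasiewicz:
  ~δ = 1 − 0.62 = 0.38
  α | ~δ = min(1, a+b) on (0.49, 0.38) = 0.87
  (α | ~δ) | δ = min(1, a+b) on (0.87, 0.62) = 1.00
  → value = 1.0000
|0.8798 − 1.0000| = 0.120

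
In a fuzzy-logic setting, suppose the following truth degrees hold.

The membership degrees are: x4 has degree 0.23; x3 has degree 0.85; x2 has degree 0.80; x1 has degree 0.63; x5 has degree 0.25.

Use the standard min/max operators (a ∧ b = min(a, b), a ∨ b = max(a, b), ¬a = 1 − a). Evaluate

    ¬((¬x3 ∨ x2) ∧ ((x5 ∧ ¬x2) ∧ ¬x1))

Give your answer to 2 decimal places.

¬x3 = 1 − 0.85 = 0.15
¬x3 ∨ x2 = max(a, b) on (0.15, 0.80) = 0.80
¬x2 = 1 − 0.80 = 0.20
x5 ∧ ¬x2 = min(a, b) on (0.25, 0.20) = 0.20
¬x1 = 1 − 0.63 = 0.37
(x5 ∧ ¬x2) ∧ ¬x1 = min(a, b) on (0.20, 0.37) = 0.20
(¬x3 ∨ x2) ∧ ((x5 ∧ ¬x2) ∧ ¬x1) = min(a, b) on (0.80, 0.20) = 0.20
¬((¬x3 ∨ x2) ∧ ((x5 ∧ ¬x2) ∧ ¬x1)) = 1 − 0.20 = 0.80

0.80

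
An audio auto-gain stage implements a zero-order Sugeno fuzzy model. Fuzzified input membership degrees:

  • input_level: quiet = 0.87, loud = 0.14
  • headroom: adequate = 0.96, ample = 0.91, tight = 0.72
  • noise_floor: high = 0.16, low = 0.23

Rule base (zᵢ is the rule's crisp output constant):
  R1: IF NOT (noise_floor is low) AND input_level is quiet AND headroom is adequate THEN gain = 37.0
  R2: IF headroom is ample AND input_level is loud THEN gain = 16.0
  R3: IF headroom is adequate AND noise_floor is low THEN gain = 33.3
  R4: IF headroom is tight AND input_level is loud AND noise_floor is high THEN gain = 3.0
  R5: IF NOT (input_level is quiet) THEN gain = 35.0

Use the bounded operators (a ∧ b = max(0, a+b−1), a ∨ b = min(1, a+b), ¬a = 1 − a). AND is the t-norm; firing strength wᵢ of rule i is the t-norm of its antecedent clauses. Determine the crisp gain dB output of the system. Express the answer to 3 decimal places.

34.925

R1 (z=37.0): ¬low=1−0.23=0.77, quiet=0.87, adequate=0.96; AND[max(0, a+b−1)] → w = 0.60
R2 (z=16.0): ample=0.91, loud=0.14; AND[max(0, a+b−1)] → w = 0.05
R3 (z=33.3): adequate=0.96, low=0.23; AND[max(0, a+b−1)] → w = 0.19
R4 (z=3.0): tight=0.72, loud=0.14, high=0.16; AND[max(0, a+b−1)] → w = 0.00
R5 (z=35.0): ¬quiet=1−0.87=0.13 → w = 0.13
Weighted average = (0.60·37.0 + 0.05·16.0 + 0.19·33.3 + 0.00·3.0 + 0.13·35.0) / (0.60 + 0.05 + 0.19 + 0.00 + 0.13)
  = 33.8770 / 0.9700 = 34.925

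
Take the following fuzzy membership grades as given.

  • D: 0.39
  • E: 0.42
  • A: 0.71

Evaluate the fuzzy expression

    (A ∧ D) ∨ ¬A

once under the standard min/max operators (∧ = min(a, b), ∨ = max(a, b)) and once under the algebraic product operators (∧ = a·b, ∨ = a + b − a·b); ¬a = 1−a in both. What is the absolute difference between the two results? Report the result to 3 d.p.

0.097

Under standard min/max:
  A ∧ D = min(a, b) on (0.71, 0.39) = 0.39
  ¬A = 1 − 0.71 = 0.29
  (A ∧ D) ∨ ¬A = max(a, b) on (0.39, 0.29) = 0.39
  → value = 0.3900
Under algebraic product:
  A ∧ D = a·b on (0.7100, 0.3900) = 0.2769
  ¬A = 1 − 0.7100 = 0.2900
  (A ∧ D) ∨ ¬A = a + b − a·b on (0.2769, 0.2900) = 0.4866
  → value = 0.4866
|0.3900 − 0.4866| = 0.097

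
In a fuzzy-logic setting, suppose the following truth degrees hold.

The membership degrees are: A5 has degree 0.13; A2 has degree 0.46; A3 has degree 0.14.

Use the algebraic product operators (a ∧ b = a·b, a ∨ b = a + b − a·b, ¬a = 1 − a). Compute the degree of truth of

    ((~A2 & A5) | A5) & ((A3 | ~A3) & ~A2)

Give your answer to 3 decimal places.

~A2 = 1 − 0.4600 = 0.5400
~A2 & A5 = a·b on (0.5400, 0.1300) = 0.0702
(~A2 & A5) | A5 = a + b − a·b on (0.0702, 0.1300) = 0.1911
~A3 = 1 − 0.1400 = 0.8600
A3 | ~A3 = a + b − a·b on (0.1400, 0.8600) = 0.8796
~A2 = 1 − 0.4600 = 0.5400
(A3 | ~A3) & ~A2 = a·b on (0.8796, 0.5400) = 0.4750
((~A2 & A5) | A5) & ((A3 | ~A3) & ~A2) = a·b on (0.1911, 0.4750) = 0.0908

0.091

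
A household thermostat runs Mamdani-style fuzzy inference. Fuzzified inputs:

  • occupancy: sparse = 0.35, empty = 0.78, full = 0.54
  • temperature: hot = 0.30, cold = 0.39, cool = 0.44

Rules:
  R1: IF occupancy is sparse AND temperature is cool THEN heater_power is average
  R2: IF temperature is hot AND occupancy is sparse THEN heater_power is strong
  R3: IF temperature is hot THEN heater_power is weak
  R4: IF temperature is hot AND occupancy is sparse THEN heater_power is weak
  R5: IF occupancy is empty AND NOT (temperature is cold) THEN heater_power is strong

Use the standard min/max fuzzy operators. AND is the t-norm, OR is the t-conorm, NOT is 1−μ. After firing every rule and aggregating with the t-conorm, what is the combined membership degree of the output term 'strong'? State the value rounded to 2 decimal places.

0.61

R1: sparse=0.35, cool=0.44; AND[min(a, b)] → w = 0.35
R2: hot=0.30, sparse=0.35; AND[min(a, b)] → w = 0.30
R3: hot=0.30 → w = 0.30
R4: hot=0.30, sparse=0.35; AND[min(a, b)] → w = 0.30
R5: empty=0.78, ¬cold=1−0.39=0.61; AND[min(a, b)] → w = 0.61
Rules with consequent 'strong': {R2, R5} → strengths 0.30, 0.61
Aggregate via t-conorm [max(a, b)]: 0.61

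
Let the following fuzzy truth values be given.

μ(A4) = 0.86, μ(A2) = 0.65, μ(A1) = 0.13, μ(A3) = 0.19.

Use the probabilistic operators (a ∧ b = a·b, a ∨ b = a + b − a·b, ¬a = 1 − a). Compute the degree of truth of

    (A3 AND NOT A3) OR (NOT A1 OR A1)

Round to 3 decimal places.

NOT A3 = 1 − 0.1900 = 0.8100
A3 AND NOT A3 = a·b on (0.1900, 0.8100) = 0.1539
NOT A1 = 1 − 0.1300 = 0.8700
NOT A1 OR A1 = a + b − a·b on (0.8700, 0.1300) = 0.8869
(A3 AND NOT A3) OR (NOT A1 OR A1) = a + b − a·b on (0.1539, 0.8869) = 0.9043

0.904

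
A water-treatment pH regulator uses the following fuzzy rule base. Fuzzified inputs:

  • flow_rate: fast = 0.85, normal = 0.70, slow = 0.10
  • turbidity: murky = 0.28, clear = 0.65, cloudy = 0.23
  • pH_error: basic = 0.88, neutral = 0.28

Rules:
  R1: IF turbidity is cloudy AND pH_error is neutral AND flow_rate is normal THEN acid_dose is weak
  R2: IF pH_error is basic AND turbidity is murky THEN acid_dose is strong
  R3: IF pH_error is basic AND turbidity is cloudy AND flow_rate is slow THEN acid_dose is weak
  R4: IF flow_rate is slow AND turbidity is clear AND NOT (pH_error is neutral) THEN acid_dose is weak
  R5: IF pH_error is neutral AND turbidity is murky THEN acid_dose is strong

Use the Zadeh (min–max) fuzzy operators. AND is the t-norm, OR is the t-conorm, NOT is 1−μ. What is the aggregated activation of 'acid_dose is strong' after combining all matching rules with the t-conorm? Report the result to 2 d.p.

0.28

R1: cloudy=0.23, neutral=0.28, normal=0.70; AND[min(a, b)] → w = 0.23
R2: basic=0.88, murky=0.28; AND[min(a, b)] → w = 0.28
R3: basic=0.88, cloudy=0.23, slow=0.10; AND[min(a, b)] → w = 0.10
R4: slow=0.10, clear=0.65, ¬neutral=1−0.28=0.72; AND[min(a, b)] → w = 0.10
R5: neutral=0.28, murky=0.28; AND[min(a, b)] → w = 0.28
Rules with consequent 'strong': {R2, R5} → strengths 0.28, 0.28
Aggregate via t-conorm [max(a, b)]: 0.28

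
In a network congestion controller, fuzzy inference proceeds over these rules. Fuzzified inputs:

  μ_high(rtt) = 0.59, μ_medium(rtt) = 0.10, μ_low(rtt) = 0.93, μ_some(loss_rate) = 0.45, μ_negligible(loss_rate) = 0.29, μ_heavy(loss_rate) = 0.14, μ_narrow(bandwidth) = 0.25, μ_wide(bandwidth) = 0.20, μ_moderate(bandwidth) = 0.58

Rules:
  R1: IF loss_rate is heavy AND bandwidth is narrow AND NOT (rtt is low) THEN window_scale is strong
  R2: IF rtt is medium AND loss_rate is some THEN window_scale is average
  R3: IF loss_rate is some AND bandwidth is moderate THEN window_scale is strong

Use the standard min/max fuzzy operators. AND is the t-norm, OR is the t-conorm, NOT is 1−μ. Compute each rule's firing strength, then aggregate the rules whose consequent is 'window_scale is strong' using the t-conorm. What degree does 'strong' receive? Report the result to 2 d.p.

0.45

R1: heavy=0.14, narrow=0.25, ¬low=1−0.93=0.07; AND[min(a, b)] → w = 0.07
R2: medium=0.10, some=0.45; AND[min(a, b)] → w = 0.10
R3: some=0.45, moderate=0.58; AND[min(a, b)] → w = 0.45
Rules with consequent 'strong': {R1, R3} → strengths 0.07, 0.45
Aggregate via t-conorm [max(a, b)]: 0.45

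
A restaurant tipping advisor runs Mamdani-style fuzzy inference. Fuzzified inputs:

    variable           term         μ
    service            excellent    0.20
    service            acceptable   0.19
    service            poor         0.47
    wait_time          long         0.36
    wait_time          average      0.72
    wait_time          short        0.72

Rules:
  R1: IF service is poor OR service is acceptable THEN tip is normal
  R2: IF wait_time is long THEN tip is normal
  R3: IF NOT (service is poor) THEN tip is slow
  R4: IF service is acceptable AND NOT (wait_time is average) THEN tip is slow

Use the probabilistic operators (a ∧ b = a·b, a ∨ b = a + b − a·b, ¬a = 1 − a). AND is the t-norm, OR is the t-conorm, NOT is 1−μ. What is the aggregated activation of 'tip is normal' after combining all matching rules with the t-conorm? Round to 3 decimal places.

0.725

R1: poor=0.47, acceptable=0.19; OR[a + b − a·b] → w = 0.5707
R2: long=0.36 → w = 0.3600
R3: ¬poor=1−0.47=0.53 → w = 0.5300
R4: acceptable=0.19, ¬average=1−0.72=0.28; AND[a·b] → w = 0.0532
Rules with consequent 'normal': {R1, R2} → strengths 0.5707, 0.3600
Aggregate via t-conorm [a + b − a·b]: 0.7252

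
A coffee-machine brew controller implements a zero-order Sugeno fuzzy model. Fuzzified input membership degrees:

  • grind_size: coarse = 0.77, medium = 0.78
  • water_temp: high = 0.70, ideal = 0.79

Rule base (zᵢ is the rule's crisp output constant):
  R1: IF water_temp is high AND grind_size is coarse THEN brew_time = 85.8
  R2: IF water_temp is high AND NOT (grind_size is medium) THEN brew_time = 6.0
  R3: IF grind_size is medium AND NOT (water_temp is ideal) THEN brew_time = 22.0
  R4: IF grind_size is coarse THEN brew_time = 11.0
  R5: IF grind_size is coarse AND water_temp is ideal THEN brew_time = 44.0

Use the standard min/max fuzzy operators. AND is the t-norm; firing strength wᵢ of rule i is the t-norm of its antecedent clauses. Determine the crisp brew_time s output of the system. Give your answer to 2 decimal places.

40.58

R1 (z=85.8): high=0.70, coarse=0.77; AND[min(a, b)] → w = 0.70
R2 (z=6.0): high=0.70, ¬medium=1−0.78=0.22; AND[min(a, b)] → w = 0.22
R3 (z=22.0): medium=0.78, ¬ideal=1−0.79=0.21; AND[min(a, b)] → w = 0.21
R4 (z=11.0): coarse=0.77 → w = 0.77
R5 (z=44.0): coarse=0.77, ideal=0.79; AND[min(a, b)] → w = 0.77
Weighted average = (0.70·85.8 + 0.22·6.0 + 0.21·22.0 + 0.77·11.0 + 0.77·44.0) / (0.70 + 0.22 + 0.21 + 0.77 + 0.77)
  = 108.3500 / 2.6700 = 40.58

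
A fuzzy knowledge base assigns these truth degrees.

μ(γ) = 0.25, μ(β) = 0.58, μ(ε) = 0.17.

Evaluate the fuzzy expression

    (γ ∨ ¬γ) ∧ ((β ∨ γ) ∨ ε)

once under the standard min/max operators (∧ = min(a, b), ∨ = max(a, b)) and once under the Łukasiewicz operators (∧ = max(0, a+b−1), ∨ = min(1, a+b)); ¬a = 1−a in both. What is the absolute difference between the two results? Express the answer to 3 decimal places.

0.420

Under standard min/max:
  ¬γ = 1 − 0.25 = 0.75
  γ ∨ ¬γ = max(a, b) on (0.25, 0.75) = 0.75
  β ∨ γ = max(a, b) on (0.58, 0.25) = 0.58
  (β ∨ γ) ∨ ε = max(a, b) on (0.58, 0.17) = 0.58
  (γ ∨ ¬γ) ∧ ((β ∨ γ) ∨ ε) = min(a, b) on (0.75, 0.58) = 0.58
  → value = 0.5800
Under Łukasiewicz:
  ¬γ = 1 − 0.25 = 0.75
  γ ∨ ¬γ = min(1, a+b) on (0.25, 0.75) = 1.00
  β ∨ γ = min(1, a+b) on (0.58, 0.25) = 0.83
  (β ∨ γ) ∨ ε = min(1, a+b) on (0.83, 0.17) = 1.00
  (γ ∨ ¬γ) ∧ ((β ∨ γ) ∨ ε) = max(0, a+b−1) on (1.00, 1.00) = 1.00
  → value = 1.0000
|0.5800 − 1.0000| = 0.420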